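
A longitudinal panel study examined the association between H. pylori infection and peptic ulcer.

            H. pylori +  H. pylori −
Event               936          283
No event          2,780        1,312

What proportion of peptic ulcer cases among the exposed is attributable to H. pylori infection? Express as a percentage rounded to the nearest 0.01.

29.56

Reading the table with exposure as columns: a = 936 (H. pylori +, case), b = 2780 (H. pylori +, non-case), c = 283 (H. pylori −, case), d = 1312.
Risk in exposed = 936/3716 = 0.25188; risk in unexposed = 283/1595 = 0.17743.
RR = 0.25188/0.17743 = 1.41963
AR% = (RR − 1)/RR × 100 = (1.41963 − 1)/1.41963 × 100 = 29.5590%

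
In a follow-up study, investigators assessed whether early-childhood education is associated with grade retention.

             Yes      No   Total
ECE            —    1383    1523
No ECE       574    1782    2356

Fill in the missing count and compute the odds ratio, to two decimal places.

0.31

The missing cell is in the exposed row: 1523 − 1383 = 140.
So a = 140, b = 1383, c = 574, d = 1782.
OR = (a·d)/(b·c) = (140 × 1782) / (1383 × 574) = 249480 / 793842 = 0.31427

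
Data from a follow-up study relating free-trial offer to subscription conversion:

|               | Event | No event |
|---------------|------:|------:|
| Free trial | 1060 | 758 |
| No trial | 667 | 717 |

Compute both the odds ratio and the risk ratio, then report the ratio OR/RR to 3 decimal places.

Cells: a = 1060, b = 758, c = 667, d = 717.
OR = (1060·717)/(758·667) = 760020/505586 = 1.50325
Risk in exposed = 1060/1818 = 0.58306; risk in unexposed = 667/1384 = 0.48194; RR = 1.20982
OR/RR = 1.50325 / 1.20982 = 1.24253
The outcome is not rare, so the OR lies further from 1 than the RR.

1.243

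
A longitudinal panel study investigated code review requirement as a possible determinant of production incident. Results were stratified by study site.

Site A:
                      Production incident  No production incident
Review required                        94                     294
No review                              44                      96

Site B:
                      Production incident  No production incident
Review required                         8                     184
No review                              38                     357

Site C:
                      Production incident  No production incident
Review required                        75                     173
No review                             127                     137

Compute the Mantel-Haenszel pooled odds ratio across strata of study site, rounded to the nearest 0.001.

OR_MH = Σ(aᵢdᵢ/nᵢ) / Σ(bᵢcᵢ/nᵢ), where nᵢ is the stratum total.
Stratum 1 (Site A): n = 528; a·d/n = 94·96/528 = 17.0909; b·c/n = 294·44/528 = 24.5000
Stratum 2 (Site B): n = 587; a·d/n = 8·357/587 = 4.8654; b·c/n = 184·38/587 = 11.9114
Stratum 3 (Site C): n = 512; a·d/n = 75·137/512 = 20.0684; b·c/n = 173·127/512 = 42.9121
OR_MH = (17.0909 + 4.8654 + 20.0684) / (24.5000 + 11.9114 + 42.9121) = 42.0247 / 79.3235 = 0.52979

0.530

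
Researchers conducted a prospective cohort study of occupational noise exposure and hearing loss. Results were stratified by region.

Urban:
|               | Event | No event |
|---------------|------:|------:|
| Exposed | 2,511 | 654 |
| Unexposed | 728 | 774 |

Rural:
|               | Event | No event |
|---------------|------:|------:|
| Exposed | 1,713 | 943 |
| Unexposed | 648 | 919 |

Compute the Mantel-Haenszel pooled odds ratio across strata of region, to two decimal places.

OR_MH = Σ(aᵢdᵢ/nᵢ) / Σ(bᵢcᵢ/nᵢ), where nᵢ is the stratum total.
Stratum 1 (Urban): n = 4667; a·d/n = 2511·774/4667 = 416.4375; b·c/n = 654·728/4667 = 102.0167
Stratum 2 (Rural): n = 4223; a·d/n = 1713·919/4223 = 372.7793; b·c/n = 943·648/4223 = 144.6990
OR_MH = (416.4375 + 372.7793) / (102.0167 + 144.6990) = 789.2168 / 246.7157 = 3.19889

3.20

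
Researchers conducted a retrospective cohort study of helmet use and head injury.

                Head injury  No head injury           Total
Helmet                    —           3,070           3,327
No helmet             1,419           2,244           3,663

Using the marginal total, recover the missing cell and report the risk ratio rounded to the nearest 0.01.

The missing cell is in the exposed row: 3327 − 3070 = 257.
So a = 257, b = 3070, c = 1419, d = 2244.
RR = [a/(a+b)] / [c/(c+d)] = (257/3327) / (1419/3663) = 0.07725/0.38739 = 0.19940

0.20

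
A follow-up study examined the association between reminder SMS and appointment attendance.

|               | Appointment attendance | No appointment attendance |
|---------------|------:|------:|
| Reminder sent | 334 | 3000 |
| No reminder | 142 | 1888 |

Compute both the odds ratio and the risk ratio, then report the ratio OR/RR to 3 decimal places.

1.034

Cells: a = 334, b = 3000, c = 142, d = 1888.
OR = (334·1888)/(3000·142) = 630592/426000 = 1.48026
Risk in exposed = 334/3334 = 0.10018; risk in unexposed = 142/2030 = 0.06995; RR = 1.43215
OR/RR = 1.48026 / 1.43215 = 1.03359
The outcome is not rare, so the OR lies further from 1 than the RR.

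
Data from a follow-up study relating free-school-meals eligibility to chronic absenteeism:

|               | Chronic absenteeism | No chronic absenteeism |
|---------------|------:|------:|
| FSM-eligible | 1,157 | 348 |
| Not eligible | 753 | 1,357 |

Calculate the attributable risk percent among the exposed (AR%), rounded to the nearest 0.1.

53.6

Cells: a = 1157, b = 348, c = 753, d = 1357.
Risk in exposed = 1157/1505 = 0.76877; risk in unexposed = 753/2110 = 0.35687.
RR = 0.76877/0.35687 = 2.15419
AR% = (RR − 1)/RR × 100 = (2.15419 − 1)/2.15419 × 100 = 53.5789%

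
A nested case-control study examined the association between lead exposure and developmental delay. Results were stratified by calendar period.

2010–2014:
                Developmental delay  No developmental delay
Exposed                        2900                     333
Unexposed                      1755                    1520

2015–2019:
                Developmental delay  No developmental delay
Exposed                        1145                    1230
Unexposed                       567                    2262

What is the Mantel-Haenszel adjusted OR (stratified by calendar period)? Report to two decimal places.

5.25

OR_MH = Σ(aᵢdᵢ/nᵢ) / Σ(bᵢcᵢ/nᵢ), where nᵢ is the stratum total.
Stratum 1 (2010–2014): n = 6508; a·d/n = 2900·1520/6508 = 677.3202; b·c/n = 333·1755/6508 = 89.7995
Stratum 2 (2015–2019): n = 5204; a·d/n = 1145·2262/5204 = 497.6922; b·c/n = 1230·567/5204 = 134.0142
OR_MH = (677.3202 + 497.6922) / (89.7995 + 134.0142) = 1175.0124 / 223.8137 = 5.24996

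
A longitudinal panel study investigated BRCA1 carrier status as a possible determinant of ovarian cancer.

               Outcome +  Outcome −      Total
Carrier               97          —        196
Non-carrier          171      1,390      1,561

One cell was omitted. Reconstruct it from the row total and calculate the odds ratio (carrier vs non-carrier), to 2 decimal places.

7.96

The missing cell is in the exposed row: 196 − 97 = 99.
So a = 97, b = 99, c = 171, d = 1390.
OR = (a·d)/(b·c) = (97 × 1390) / (99 × 171) = 134830 / 16929 = 7.96444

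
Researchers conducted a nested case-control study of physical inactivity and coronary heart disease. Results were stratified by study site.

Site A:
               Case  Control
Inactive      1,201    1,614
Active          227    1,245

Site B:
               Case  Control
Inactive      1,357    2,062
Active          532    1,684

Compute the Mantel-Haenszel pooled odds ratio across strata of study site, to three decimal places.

OR_MH = Σ(aᵢdᵢ/nᵢ) / Σ(bᵢcᵢ/nᵢ), where nᵢ is the stratum total.
Stratum 1 (Site A): n = 4287; a·d/n = 1201·1245/4287 = 348.7859; b·c/n = 1614·227/4287 = 85.4626
Stratum 2 (Site B): n = 5635; a·d/n = 1357·1684/5635 = 405.5347; b·c/n = 2062·532/5635 = 194.6733
OR_MH = (348.7859 + 405.5347) / (85.4626 + 194.6733) = 754.3206 / 280.1359 = 2.69270

2.693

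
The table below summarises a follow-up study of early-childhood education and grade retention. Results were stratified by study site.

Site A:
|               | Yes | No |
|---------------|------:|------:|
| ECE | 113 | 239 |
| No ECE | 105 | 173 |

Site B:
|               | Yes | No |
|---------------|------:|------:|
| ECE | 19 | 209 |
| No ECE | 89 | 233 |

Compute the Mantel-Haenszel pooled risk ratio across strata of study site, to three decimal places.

RR_MH = Σ(aᵢ·n₀ᵢ/nᵢ) / Σ(cᵢ·n₁ᵢ/nᵢ), with n₁ᵢ = aᵢ+bᵢ (exposed), n₀ᵢ = cᵢ+dᵢ (unexposed), nᵢ = n₁ᵢ+n₀ᵢ.
Stratum 1 (Site A): n₁ = 352, n₀ = 278, n = 630; a·n₀/n = 113·278/630 = 49.8635; c·n₁/n = 105·352/630 = 58.6667
Stratum 2 (Site B): n₁ = 228, n₀ = 322, n = 550; a·n₀/n = 19·322/550 = 11.1236; c·n₁/n = 89·228/550 = 36.8945
RR_MH = (49.8635 + 11.1236) / (58.6667 + 36.8945) = 60.9871 / 95.5612 = 0.63820

0.638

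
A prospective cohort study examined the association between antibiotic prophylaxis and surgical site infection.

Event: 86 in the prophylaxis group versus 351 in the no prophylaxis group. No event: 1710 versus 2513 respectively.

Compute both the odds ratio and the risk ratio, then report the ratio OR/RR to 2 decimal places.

0.92

From the description: a = 86, b = 1710, c = 351, d = 2513.
OR = (86·2513)/(1710·351) = 216118/600210 = 0.36007
Risk in exposed = 86/1796 = 0.04788; risk in unexposed = 351/2864 = 0.12256; RR = 0.39071
OR/RR = 0.36007 / 0.39071 = 0.92157
The outcome is not rare, so the OR lies further from 1 than the RR.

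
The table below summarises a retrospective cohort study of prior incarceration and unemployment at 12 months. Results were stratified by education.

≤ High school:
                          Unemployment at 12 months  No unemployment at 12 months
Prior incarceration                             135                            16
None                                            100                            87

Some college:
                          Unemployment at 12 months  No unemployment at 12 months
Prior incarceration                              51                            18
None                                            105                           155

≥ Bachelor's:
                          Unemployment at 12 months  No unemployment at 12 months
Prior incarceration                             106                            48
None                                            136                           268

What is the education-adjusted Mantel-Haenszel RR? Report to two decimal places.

1.84

RR_MH = Σ(aᵢ·n₀ᵢ/nᵢ) / Σ(cᵢ·n₁ᵢ/nᵢ), with n₁ᵢ = aᵢ+bᵢ (exposed), n₀ᵢ = cᵢ+dᵢ (unexposed), nᵢ = n₁ᵢ+n₀ᵢ.
Stratum 1 (≤ High school): n₁ = 151, n₀ = 187, n = 338; a·n₀/n = 135·187/338 = 74.6893; c·n₁/n = 100·151/338 = 44.6746
Stratum 2 (Some college): n₁ = 69, n₀ = 260, n = 329; a·n₀/n = 51·260/329 = 40.3040; c·n₁/n = 105·69/329 = 22.0213
Stratum 3 (≥ Bachelor's): n₁ = 154, n₀ = 404, n = 558; a·n₀/n = 106·404/558 = 76.7455; c·n₁/n = 136·154/558 = 37.5341
RR_MH = (74.6893 + 40.3040 + 76.7455) / (44.6746 + 22.0213 + 37.5341) = 191.7388 / 104.2299 = 1.83958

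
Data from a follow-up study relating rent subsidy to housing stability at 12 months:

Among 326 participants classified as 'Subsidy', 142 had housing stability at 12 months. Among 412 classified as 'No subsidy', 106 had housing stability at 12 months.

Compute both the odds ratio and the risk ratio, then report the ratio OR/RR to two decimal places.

From the description: a = 142, b = 184, c = 106, d = 306.
OR = (142·306)/(184·106) = 43452/19504 = 2.22785
Risk in exposed = 142/326 = 0.43558; risk in unexposed = 106/412 = 0.25728; RR = 1.69302
OR/RR = 2.22785 / 1.69302 = 1.31590
The outcome is not rare, so the OR lies further from 1 than the RR.

1.32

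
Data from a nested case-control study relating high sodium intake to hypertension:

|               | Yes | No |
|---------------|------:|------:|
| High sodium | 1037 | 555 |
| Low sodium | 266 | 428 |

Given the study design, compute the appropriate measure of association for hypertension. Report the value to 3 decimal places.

Cells: a = 1037, b = 555, c = 266, d = 428.
This is a nested case-control study: participants were sampled on outcome status, so risks in the source population cannot be estimated directly — relative risk is not valid here. The odds ratio is the appropriate measure.
OR = (a·d)/(b·c) = (1037 × 428) / (555 × 266) = 443836 / 147630 = 3.00641

3.006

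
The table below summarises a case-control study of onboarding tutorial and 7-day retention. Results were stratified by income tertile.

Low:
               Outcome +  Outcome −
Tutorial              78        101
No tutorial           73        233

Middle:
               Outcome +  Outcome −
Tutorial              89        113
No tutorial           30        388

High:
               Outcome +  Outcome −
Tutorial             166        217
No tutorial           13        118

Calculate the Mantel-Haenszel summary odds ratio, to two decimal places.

OR_MH = Σ(aᵢdᵢ/nᵢ) / Σ(bᵢcᵢ/nᵢ), where nᵢ is the stratum total.
Stratum 1 (Low): n = 485; a·d/n = 78·233/485 = 37.4722; b·c/n = 101·73/485 = 15.2021
Stratum 2 (Middle): n = 620; a·d/n = 89·388/620 = 55.6968; b·c/n = 113·30/620 = 5.4677
Stratum 3 (High): n = 514; a·d/n = 166·118/514 = 38.1089; b·c/n = 217·13/514 = 5.4883
OR_MH = (37.4722 + 55.6968 + 38.1089) / (15.2021 + 5.4677 + 5.4883) = 131.2779 / 26.1581 = 5.01863

5.02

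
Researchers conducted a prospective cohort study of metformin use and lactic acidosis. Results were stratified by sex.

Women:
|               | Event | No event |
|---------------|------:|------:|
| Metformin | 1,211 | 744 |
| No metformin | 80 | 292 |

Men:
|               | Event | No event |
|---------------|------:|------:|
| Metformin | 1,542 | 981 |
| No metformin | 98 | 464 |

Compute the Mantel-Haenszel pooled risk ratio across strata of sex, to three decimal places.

3.220

RR_MH = Σ(aᵢ·n₀ᵢ/nᵢ) / Σ(cᵢ·n₁ᵢ/nᵢ), with n₁ᵢ = aᵢ+bᵢ (exposed), n₀ᵢ = cᵢ+dᵢ (unexposed), nᵢ = n₁ᵢ+n₀ᵢ.
Stratum 1 (Women): n₁ = 1955, n₀ = 372, n = 2327; a·n₀/n = 1211·372/2327 = 193.5935; c·n₁/n = 80·1955/2327 = 67.2110
Stratum 2 (Men): n₁ = 2523, n₀ = 562, n = 3085; a·n₀/n = 1542·562/3085 = 280.9089; c·n₁/n = 98·2523/3085 = 80.1472
RR_MH = (193.5935 + 280.9089) / (67.2110 + 80.1472) = 474.5024 / 147.3582 = 3.22006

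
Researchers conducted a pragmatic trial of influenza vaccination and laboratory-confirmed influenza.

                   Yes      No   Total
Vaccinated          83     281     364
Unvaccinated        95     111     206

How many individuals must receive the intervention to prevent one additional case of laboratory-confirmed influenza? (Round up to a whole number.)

Risk in treated group = 83/364 = 0.22802; risk in control = 95/206 = 0.46117.
Absolute risk reduction = 0.46117 − 0.22802 = 0.23314
NNT = 1 / ARR = 1 / 0.23314 = 4.289 → round up → 5

5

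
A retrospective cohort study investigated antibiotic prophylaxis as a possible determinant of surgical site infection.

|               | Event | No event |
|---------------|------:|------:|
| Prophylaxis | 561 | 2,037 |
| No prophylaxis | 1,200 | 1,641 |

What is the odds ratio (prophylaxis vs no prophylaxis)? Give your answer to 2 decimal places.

Cells: a = 561, b = 2037, c = 1200, d = 1641.
OR = (a·d)/(b·c) = (561 × 1641) / (2037 × 1200) = 920601 / 2444400 = 0.37662
Exposure is associated with lower odds of surgical site infection (OR = 0.38 < 1).

0.38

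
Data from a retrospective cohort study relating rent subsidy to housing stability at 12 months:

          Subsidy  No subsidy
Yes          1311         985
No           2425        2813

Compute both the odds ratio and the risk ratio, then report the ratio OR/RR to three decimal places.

1.141

Reading the table with exposure as columns: a = 1311 (Subsidy, case), b = 2425 (Subsidy, non-case), c = 985 (No subsidy, case), d = 2813.
OR = (1311·2813)/(2425·985) = 3687843/2388625 = 1.54392
Risk in exposed = 1311/3736 = 0.35091; risk in unexposed = 985/3798 = 0.25935; RR = 1.35305
OR/RR = 1.54392 / 1.35305 = 1.14106
The outcome is not rare, so the OR lies further from 1 than the RR.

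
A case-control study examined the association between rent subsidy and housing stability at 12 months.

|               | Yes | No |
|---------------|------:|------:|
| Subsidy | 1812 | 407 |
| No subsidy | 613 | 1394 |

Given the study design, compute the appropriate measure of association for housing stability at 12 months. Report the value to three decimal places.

10.124

Cells: a = 1812, b = 407, c = 613, d = 1394.
This is a case-control study: participants were sampled on outcome status, so risks in the source population cannot be estimated directly — relative risk is not valid here. The odds ratio is the appropriate measure.
OR = (a·d)/(b·c) = (1812 × 1394) / (407 × 613) = 2525928 / 249491 = 10.12433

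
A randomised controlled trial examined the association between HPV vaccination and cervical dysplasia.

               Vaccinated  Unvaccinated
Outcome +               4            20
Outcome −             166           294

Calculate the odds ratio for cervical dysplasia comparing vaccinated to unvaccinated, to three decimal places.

Reading the table with exposure as columns: a = 4 (Vaccinated, case), b = 166 (Vaccinated, non-case), c = 20 (Unvaccinated, case), d = 294.
OR = (a·d)/(b·c) = (4 × 294) / (166 × 20) = 1176 / 3320 = 0.35422
Exposure is associated with lower odds of cervical dysplasia (OR = 0.35 < 1).

0.354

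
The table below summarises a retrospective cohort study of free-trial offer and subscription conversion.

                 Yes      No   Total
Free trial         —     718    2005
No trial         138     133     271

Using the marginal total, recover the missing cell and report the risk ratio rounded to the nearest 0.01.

The missing cell is in the exposed row: 2005 − 718 = 1287.
So a = 1287, b = 718, c = 138, d = 133.
RR = [a/(a+b)] / [c/(c+d)] = (1287/2005) / (138/271) = 0.64190/0.50923 = 1.26053

1.26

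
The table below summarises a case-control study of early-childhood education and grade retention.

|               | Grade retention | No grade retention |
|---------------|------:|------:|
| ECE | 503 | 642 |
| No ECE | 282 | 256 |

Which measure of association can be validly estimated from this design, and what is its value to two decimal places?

0.71

Cells: a = 503, b = 642, c = 282, d = 256.
This is a case-control study: participants were sampled on outcome status, so risks in the source population cannot be estimated directly — relative risk is not valid here. The odds ratio is the appropriate measure.
OR = (a·d)/(b·c) = (503 × 256) / (642 × 282) = 128768 / 181044 = 0.71125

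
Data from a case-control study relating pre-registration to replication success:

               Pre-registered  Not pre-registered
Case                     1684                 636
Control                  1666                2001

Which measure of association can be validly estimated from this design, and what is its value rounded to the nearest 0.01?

3.18

Reading the table with exposure as columns: a = 1684 (Pre-registered, case), b = 1666 (Pre-registered, non-case), c = 636 (Not pre-registered, case), d = 2001.
This is a case-control study: participants were sampled on outcome status, so risks in the source population cannot be estimated directly — relative risk is not valid here. The odds ratio is the appropriate measure.
OR = (a·d)/(b·c) = (1684 × 2001) / (1666 × 636) = 3369684 / 1059576 = 3.18022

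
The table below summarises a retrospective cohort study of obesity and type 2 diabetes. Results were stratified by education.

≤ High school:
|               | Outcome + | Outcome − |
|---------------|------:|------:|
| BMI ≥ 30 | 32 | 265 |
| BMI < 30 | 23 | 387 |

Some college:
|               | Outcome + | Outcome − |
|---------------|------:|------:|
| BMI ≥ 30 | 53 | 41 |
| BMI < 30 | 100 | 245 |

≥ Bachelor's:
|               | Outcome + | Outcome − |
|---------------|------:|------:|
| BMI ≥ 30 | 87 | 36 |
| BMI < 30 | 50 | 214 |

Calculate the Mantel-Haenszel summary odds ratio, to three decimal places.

4.210

OR_MH = Σ(aᵢdᵢ/nᵢ) / Σ(bᵢcᵢ/nᵢ), where nᵢ is the stratum total.
Stratum 1 (≤ High school): n = 707; a·d/n = 32·387/707 = 17.5163; b·c/n = 265·23/707 = 8.6209
Stratum 2 (Some college): n = 439; a·d/n = 53·245/439 = 29.5786; b·c/n = 41·100/439 = 9.3394
Stratum 3 (≥ Bachelor's): n = 387; a·d/n = 87·214/387 = 48.1085; b·c/n = 36·50/387 = 4.6512
OR_MH = (17.5163 + 29.5786 + 48.1085) / (8.6209 + 9.3394 + 4.6512) = 95.2034 / 22.6115 = 4.21040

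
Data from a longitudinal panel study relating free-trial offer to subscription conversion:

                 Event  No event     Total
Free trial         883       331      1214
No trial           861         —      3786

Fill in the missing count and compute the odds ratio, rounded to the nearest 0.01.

9.06

The missing cell is in the unexposed row: 3786 − 861 = 2925.
So a = 883, b = 331, c = 861, d = 2925.
OR = (a·d)/(b·c) = (883 × 2925) / (331 × 861) = 2582775 / 284991 = 9.06265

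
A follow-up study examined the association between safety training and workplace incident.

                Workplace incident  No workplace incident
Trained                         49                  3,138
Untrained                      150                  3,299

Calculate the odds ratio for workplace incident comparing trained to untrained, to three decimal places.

0.343

Cells: a = 49, b = 3138, c = 150, d = 3299.
OR = (a·d)/(b·c) = (49 × 3299) / (3138 × 150) = 161651 / 470700 = 0.34343
Exposure is associated with lower odds of workplace incident (OR = 0.34 < 1).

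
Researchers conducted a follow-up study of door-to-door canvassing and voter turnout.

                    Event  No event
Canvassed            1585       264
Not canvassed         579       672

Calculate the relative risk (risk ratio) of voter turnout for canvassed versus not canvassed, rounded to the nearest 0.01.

1.85

Cells: a = 1585, b = 264, c = 579, d = 672.
Risk in exposed = 1585/1849 = 0.85722; risk in unexposed = 579/1251 = 0.46283.
RR = 0.85722 / 0.46283 = 1.85213
The risk among the exposed is 1.85 times that among the unexposed.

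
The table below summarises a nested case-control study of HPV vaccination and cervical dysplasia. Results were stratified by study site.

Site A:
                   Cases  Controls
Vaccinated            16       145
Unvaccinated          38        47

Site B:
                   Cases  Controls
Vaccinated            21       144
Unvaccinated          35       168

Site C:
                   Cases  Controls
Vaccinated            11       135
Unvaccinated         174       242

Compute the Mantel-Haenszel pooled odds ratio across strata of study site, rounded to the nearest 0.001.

0.223

OR_MH = Σ(aᵢdᵢ/nᵢ) / Σ(bᵢcᵢ/nᵢ), where nᵢ is the stratum total.
Stratum 1 (Site A): n = 246; a·d/n = 16·47/246 = 3.0569; b·c/n = 145·38/246 = 22.3984
Stratum 2 (Site B): n = 368; a·d/n = 21·168/368 = 9.5870; b·c/n = 144·35/368 = 13.6957
Stratum 3 (Site C): n = 562; a·d/n = 11·242/562 = 4.7367; b·c/n = 135·174/562 = 41.7972
OR_MH = (3.0569 + 9.5870 + 4.7367) / (22.3984 + 13.6957 + 41.7972) = 17.3805 / 77.8912 = 0.22314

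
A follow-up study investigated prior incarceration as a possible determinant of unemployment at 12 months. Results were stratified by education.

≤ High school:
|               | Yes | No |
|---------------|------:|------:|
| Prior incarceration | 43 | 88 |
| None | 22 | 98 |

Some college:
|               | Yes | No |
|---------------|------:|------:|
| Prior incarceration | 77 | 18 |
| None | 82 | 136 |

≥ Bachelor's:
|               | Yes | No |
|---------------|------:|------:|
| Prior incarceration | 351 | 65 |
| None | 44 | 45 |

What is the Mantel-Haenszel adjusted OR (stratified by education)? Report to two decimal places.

OR_MH = Σ(aᵢdᵢ/nᵢ) / Σ(bᵢcᵢ/nᵢ), where nᵢ is the stratum total.
Stratum 1 (≤ High school): n = 251; a·d/n = 43·98/251 = 16.7888; b·c/n = 88·22/251 = 7.7131
Stratum 2 (Some college): n = 313; a·d/n = 77·136/313 = 33.4569; b·c/n = 18·82/313 = 4.7157
Stratum 3 (≥ Bachelor's): n = 505; a·d/n = 351·45/505 = 31.2772; b·c/n = 65·44/505 = 5.6634
OR_MH = (16.7888 + 33.4569 + 31.2772) / (7.7131 + 4.7157 + 5.6634) = 81.5229 / 18.0922 = 4.50598

4.51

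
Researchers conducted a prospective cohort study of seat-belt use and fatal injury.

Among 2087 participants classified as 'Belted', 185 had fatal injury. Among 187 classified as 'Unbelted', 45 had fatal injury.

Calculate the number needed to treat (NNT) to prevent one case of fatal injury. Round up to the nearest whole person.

Risk in treated group = 185/2087 = 0.08864; risk in control = 45/187 = 0.24064.
Absolute risk reduction = 0.24064 − 0.08864 = 0.15200
NNT = 1 / ARR = 1 / 0.15200 = 6.579 → round up → 7

7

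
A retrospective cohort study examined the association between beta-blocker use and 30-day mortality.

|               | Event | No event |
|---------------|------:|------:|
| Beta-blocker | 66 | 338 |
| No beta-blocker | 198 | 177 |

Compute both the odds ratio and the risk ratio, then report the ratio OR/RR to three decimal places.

0.564

Cells: a = 66, b = 338, c = 198, d = 177.
OR = (66·177)/(338·198) = 11682/66924 = 0.17456
Risk in exposed = 66/404 = 0.16337; risk in unexposed = 198/375 = 0.52800; RR = 0.30941
OR/RR = 0.17456 / 0.30941 = 0.56417
The outcome is not rare, so the OR lies further from 1 than the RR.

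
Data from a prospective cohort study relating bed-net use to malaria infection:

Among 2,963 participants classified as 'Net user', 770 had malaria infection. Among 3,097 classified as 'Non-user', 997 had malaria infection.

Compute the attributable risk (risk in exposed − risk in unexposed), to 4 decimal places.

-0.0621

From the description: a = 770, b = 2193, c = 997, d = 2100.
Risk in exposed = 770/2963 = 0.259872; risk in unexposed = 997/3097 = 0.321924.
Risk difference = 0.259872 − 0.321924 = -0.062053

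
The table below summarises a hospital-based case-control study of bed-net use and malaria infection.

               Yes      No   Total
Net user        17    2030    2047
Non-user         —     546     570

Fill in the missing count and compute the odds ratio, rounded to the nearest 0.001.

0.191

The missing cell is in the unexposed row: 570 − 546 = 24.
So a = 17, b = 2030, c = 24, d = 546.
OR = (a·d)/(b·c) = (17 × 546) / (2030 × 24) = 9282 / 48720 = 0.19052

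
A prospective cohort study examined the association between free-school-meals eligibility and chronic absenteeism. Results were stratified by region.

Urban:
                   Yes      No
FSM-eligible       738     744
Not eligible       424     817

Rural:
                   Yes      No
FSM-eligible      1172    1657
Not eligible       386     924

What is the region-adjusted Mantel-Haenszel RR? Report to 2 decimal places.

RR_MH = Σ(aᵢ·n₀ᵢ/nᵢ) / Σ(cᵢ·n₁ᵢ/nᵢ), with n₁ᵢ = aᵢ+bᵢ (exposed), n₀ᵢ = cᵢ+dᵢ (unexposed), nᵢ = n₁ᵢ+n₀ᵢ.
Stratum 1 (Urban): n₁ = 1482, n₀ = 1241, n = 2723; a·n₀/n = 738·1241/2723 = 336.3415; c·n₁/n = 424·1482/2723 = 230.7631
Stratum 2 (Rural): n₁ = 2829, n₀ = 1310, n = 4139; a·n₀/n = 1172·1310/4139 = 370.9398; c·n₁/n = 386·2829/4139 = 263.8304
RR_MH = (336.3415 + 370.9398) / (230.7631 + 263.8304) = 707.2814 / 494.5935 = 1.43003

1.43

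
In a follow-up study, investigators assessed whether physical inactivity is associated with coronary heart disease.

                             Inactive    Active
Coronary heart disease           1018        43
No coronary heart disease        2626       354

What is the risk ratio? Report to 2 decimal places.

2.58

Reading the table with exposure as columns: a = 1018 (Inactive, case), b = 2626 (Inactive, non-case), c = 43 (Active, case), d = 354.
Risk in exposed = 1018/3644 = 0.27936; risk in unexposed = 43/397 = 0.10831.
RR = 0.27936 / 0.10831 = 2.57924
The risk among the exposed is 2.58 times that among the unexposed.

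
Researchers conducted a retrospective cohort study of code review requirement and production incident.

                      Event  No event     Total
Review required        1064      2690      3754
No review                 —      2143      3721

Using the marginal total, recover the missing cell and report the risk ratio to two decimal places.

The missing cell is in the unexposed row: 3721 − 2143 = 1578.
So a = 1064, b = 2690, c = 1578, d = 2143.
RR = [a/(a+b)] / [c/(c+d)] = (1064/3754) / (1578/3721) = 0.28343/0.42408 = 0.66834

0.67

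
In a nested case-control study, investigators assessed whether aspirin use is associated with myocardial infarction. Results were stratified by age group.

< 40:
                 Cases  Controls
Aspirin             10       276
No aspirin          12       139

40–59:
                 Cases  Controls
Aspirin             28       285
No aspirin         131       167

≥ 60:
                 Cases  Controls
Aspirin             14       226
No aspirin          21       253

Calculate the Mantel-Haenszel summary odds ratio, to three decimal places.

OR_MH = Σ(aᵢdᵢ/nᵢ) / Σ(bᵢcᵢ/nᵢ), where nᵢ is the stratum total.
Stratum 1 (< 40): n = 437; a·d/n = 10·139/437 = 3.1808; b·c/n = 276·12/437 = 7.5789
Stratum 2 (40–59): n = 611; a·d/n = 28·167/611 = 7.6530; b·c/n = 285·131/611 = 61.1047
Stratum 3 (≥ 60): n = 514; a·d/n = 14·253/514 = 6.8911; b·c/n = 226·21/514 = 9.2335
OR_MH = (3.1808 + 7.6530 + 6.8911) / (7.5789 + 61.1047 + 9.2335) = 17.7249 / 77.9172 = 0.22748

0.227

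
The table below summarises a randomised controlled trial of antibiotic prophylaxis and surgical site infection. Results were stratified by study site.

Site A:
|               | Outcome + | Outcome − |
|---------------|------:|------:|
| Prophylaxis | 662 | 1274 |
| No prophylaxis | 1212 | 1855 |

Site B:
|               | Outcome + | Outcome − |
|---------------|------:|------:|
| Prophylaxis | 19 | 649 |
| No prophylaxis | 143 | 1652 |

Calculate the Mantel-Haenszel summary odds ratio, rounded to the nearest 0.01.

OR_MH = Σ(aᵢdᵢ/nᵢ) / Σ(bᵢcᵢ/nᵢ), where nᵢ is the stratum total.
Stratum 1 (Site A): n = 5003; a·d/n = 662·1855/5003 = 245.4547; b·c/n = 1274·1212/5003 = 308.6324
Stratum 2 (Site B): n = 2463; a·d/n = 19·1652/2463 = 12.7438; b·c/n = 649·143/2463 = 37.6805
OR_MH = (245.4547 + 12.7438) / (308.6324 + 37.6805) = 258.1985 / 346.3129 = 0.74556

0.75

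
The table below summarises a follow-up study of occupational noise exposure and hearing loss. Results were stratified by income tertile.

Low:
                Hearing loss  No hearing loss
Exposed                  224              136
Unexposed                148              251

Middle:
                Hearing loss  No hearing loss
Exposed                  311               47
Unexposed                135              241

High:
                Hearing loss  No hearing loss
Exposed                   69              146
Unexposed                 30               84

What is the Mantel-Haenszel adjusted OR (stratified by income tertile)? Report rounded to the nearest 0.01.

4.00

OR_MH = Σ(aᵢdᵢ/nᵢ) / Σ(bᵢcᵢ/nᵢ), where nᵢ is the stratum total.
Stratum 1 (Low): n = 759; a·d/n = 224·251/759 = 74.0764; b·c/n = 136·148/759 = 26.5191
Stratum 2 (Middle): n = 734; a·d/n = 311·241/734 = 102.1131; b·c/n = 47·135/734 = 8.6444
Stratum 3 (High): n = 329; a·d/n = 69·84/329 = 17.6170; b·c/n = 146·30/329 = 13.3131
OR_MH = (74.0764 + 102.1131 + 17.6170) / (26.5191 + 8.6444 + 13.3131) = 193.8065 / 48.4766 = 3.99794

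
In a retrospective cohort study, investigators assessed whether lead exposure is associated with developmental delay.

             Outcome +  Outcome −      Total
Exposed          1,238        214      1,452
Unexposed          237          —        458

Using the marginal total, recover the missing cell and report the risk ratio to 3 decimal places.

1.648

The missing cell is in the unexposed row: 458 − 237 = 221.
So a = 1238, b = 214, c = 237, d = 221.
RR = [a/(a+b)] / [c/(c+d)] = (1238/1452) / (237/458) = 0.85262/0.51747 = 1.64767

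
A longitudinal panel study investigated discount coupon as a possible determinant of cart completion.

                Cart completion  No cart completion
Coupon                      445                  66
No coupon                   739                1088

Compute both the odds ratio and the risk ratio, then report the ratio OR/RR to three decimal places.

4.611

Cells: a = 445, b = 66, c = 739, d = 1088.
OR = (445·1088)/(66·739) = 484160/48774 = 9.92660
Risk in exposed = 445/511 = 0.87084; risk in unexposed = 739/1827 = 0.40449; RR = 2.15295
OR/RR = 9.92660 / 2.15295 = 4.61070
The outcome is not rare, so the OR lies further from 1 than the RR.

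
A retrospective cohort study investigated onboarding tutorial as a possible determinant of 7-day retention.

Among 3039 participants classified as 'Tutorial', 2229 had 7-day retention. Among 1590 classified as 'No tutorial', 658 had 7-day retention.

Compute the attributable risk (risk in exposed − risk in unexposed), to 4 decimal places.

From the description: a = 2229, b = 810, c = 658, d = 932.
Risk in exposed = 2229/3039 = 0.733465; risk in unexposed = 658/1590 = 0.413836.
Risk difference = 0.733465 − 0.413836 = 0.319628

0.3196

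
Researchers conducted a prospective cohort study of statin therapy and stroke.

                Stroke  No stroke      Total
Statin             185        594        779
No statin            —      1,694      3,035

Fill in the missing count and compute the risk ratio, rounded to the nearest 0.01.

0.54

The missing cell is in the unexposed row: 3035 − 1694 = 1341.
So a = 185, b = 594, c = 1341, d = 1694.
RR = [a/(a+b)] / [c/(c+d)] = (185/779) / (1341/3035) = 0.23748/0.44185 = 0.53748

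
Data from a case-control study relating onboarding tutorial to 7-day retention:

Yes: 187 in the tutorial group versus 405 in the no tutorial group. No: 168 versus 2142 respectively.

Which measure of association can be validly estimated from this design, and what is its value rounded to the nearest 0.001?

From the description: a = 187, b = 168, c = 405, d = 2142.
This is a case-control study: participants were sampled on outcome status, so risks in the source population cannot be estimated directly — relative risk is not valid here. The odds ratio is the appropriate measure.
OR = (a·d)/(b·c) = (187 × 2142) / (168 × 405) = 400554 / 68040 = 5.88704

5.887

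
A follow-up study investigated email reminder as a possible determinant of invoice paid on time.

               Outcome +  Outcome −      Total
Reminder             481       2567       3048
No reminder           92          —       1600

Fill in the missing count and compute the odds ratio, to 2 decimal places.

The missing cell is in the unexposed row: 1600 − 92 = 1508.
So a = 481, b = 2567, c = 92, d = 1508.
OR = (a·d)/(b·c) = (481 × 1508) / (2567 × 92) = 725348 / 236164 = 3.07137

3.07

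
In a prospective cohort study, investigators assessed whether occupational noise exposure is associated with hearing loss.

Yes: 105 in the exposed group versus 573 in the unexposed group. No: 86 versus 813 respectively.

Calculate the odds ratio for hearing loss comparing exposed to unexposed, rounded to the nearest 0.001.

1.732

From the description: a = 105, b = 86, c = 573, d = 813.
OR = (a·d)/(b·c) = (105 × 813) / (86 × 573) = 85365 / 49278 = 1.73231
The odds of hearing loss are about 1.73 times as high in the exposed group.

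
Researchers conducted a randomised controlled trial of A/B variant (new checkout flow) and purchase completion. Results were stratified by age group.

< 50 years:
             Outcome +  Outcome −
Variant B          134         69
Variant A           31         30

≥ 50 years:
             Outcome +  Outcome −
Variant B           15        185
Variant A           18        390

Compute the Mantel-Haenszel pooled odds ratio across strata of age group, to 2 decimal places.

OR_MH = Σ(aᵢdᵢ/nᵢ) / Σ(bᵢcᵢ/nᵢ), where nᵢ is the stratum total.
Stratum 1 (< 50 years): n = 264; a·d/n = 134·30/264 = 15.2273; b·c/n = 69·31/264 = 8.1023
Stratum 2 (≥ 50 years): n = 608; a·d/n = 15·390/608 = 9.6217; b·c/n = 185·18/608 = 5.4770
OR_MH = (15.2273 + 9.6217) / (8.1023 + 5.4770) = 24.8490 / 13.5792 = 1.82992

1.83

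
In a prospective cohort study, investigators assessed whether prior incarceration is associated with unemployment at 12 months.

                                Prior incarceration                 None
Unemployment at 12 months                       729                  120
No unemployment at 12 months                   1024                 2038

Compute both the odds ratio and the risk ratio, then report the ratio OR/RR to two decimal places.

1.62

Reading the table with exposure as columns: a = 729 (Prior incarceration, case), b = 1024 (Prior incarceration, non-case), c = 120 (None, case), d = 2038.
OR = (729·2038)/(1024·120) = 1485702/122880 = 12.09067
Risk in exposed = 729/1753 = 0.41586; risk in unexposed = 120/2158 = 0.05561; RR = 7.47852
OR/RR = 12.09067 / 7.47852 = 1.61672
The outcome is not rare, so the OR lies further from 1 than the RR.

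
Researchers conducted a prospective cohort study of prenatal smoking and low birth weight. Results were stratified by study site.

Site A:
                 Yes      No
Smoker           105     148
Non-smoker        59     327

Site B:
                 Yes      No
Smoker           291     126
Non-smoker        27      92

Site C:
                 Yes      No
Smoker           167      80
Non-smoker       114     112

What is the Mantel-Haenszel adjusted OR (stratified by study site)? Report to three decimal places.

3.645

OR_MH = Σ(aᵢdᵢ/nᵢ) / Σ(bᵢcᵢ/nᵢ), where nᵢ is the stratum total.
Stratum 1 (Site A): n = 639; a·d/n = 105·327/639 = 53.7324; b·c/n = 148·59/639 = 13.6651
Stratum 2 (Site B): n = 536; a·d/n = 291·92/536 = 49.9478; b·c/n = 126·27/536 = 6.3470
Stratum 3 (Site C): n = 473; a·d/n = 167·112/473 = 39.5433; b·c/n = 80·114/473 = 19.2812
OR_MH = (53.7324 + 49.9478 + 39.5433) / (13.6651 + 6.3470 + 19.2812) = 143.2235 / 39.2933 = 3.64499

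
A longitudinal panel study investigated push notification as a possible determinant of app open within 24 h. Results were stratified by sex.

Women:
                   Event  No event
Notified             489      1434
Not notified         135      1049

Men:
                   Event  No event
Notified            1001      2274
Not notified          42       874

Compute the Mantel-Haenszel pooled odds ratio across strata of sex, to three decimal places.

OR_MH = Σ(aᵢdᵢ/nᵢ) / Σ(bᵢcᵢ/nᵢ), where nᵢ is the stratum total.
Stratum 1 (Women): n = 3107; a·d/n = 489·1049/3107 = 165.0985; b·c/n = 1434·135/3107 = 62.3077
Stratum 2 (Men): n = 4191; a·d/n = 1001·874/4191 = 208.7507; b·c/n = 2274·42/4191 = 22.7888
OR_MH = (165.0985 + 208.7507) / (62.3077 + 22.7888) = 373.8491 / 85.0965 = 4.39324

4.393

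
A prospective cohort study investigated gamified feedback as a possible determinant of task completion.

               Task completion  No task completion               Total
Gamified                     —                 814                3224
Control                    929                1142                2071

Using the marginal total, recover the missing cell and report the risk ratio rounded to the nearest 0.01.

The missing cell is in the exposed row: 3224 − 814 = 2410.
So a = 2410, b = 814, c = 929, d = 1142.
RR = [a/(a+b)] / [c/(c+d)] = (2410/3224) / (929/2071) = 0.74752/0.44858 = 1.66643

1.67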